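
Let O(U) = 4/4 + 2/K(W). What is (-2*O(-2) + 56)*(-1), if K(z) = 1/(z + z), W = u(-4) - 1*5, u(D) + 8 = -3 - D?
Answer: -150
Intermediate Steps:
u(D) = -11 - D (u(D) = -8 + (-3 - D) = -11 - D)
W = -12 (W = (-11 - 1*(-4)) - 1*5 = (-11 + 4) - 5 = -7 - 5 = -12)
K(z) = 1/(2*z)
O(U) = -47 (O(U) = 4/4 + 2/(((1/2)/(-12))) = 4*(1/4) + 2/(((1/2)*(-1/12))) = 1 + 2/(-1/24) = 1 + 2*(-24) = 1 - 48 = -47)
(-2*O(-2) + 56)*(-1) = (-2*(-47) + 56)*(-1) = (94 + 56)*(-1) = 150*(-1) = -150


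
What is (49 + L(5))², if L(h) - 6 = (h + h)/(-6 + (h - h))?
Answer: 25600/9 ≈ 2844.4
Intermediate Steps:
L(h) = 6 - h/3 (L(h) = 6 + (h + h)/(-6 + (h - h)) = 6 + (2*h)/(-6 + 0) = 6 + (2*h)/(-6) = 6 + (2*h)*(-⅙) = 6 - h/3)
(49 + L(5))² = (49 + (6 - ⅓*5))² = (49 + (6 - 5/3))² = (49 + 13/3)² = (160/3)² = 25600/9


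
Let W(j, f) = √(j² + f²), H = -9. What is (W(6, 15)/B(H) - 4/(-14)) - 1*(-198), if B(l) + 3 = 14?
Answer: 1388/7 + 3*√29/11 ≈ 199.75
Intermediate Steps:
B(l) = 11 (B(l) = -3 + 14 = 11)
W(j, f) = √(f² + j²)
(W(6, 15)/B(H) - 4/(-14)) - 1*(-198) = (√(15² + 6²)/11 - 4/(-14)) - 1*(-198) = (√(225 + 36)*(1/11) - 4*(-1/14)) + 198 = (√261*(1/11) + 2/7) + 198 = ((3*√29)*(1/11) + 2/7) + 198 = (3*√29/11 + 2/7) + 198 = (2/7 + 3*√29/11) + 198 = 1388/7 + 3*√29/11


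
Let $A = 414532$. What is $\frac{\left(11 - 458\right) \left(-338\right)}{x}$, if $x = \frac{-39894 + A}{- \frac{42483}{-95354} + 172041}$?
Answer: $\frac{25291241385579}{364522774} \approx 69382.0$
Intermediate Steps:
$x = \frac{729045548}{334792653}$ ($x = \frac{-39894 + 414532}{- \frac{42483}{-95354} + 172041} = \frac{374638}{\left(-42483\right) \left(- \frac{1}{95354}\right) + 172041} = \frac{374638}{\frac{867}{1946} + 172041} = \frac{374638}{\frac{334792653}{1946}} = 374638 \cdot \frac{1946}{334792653} = \frac{729045548}{334792653} \approx 2.1776$)
$\frac{\left(11 - 458\right) \left(-338\right)}{x} = \frac{\left(11 - 458\right) \left(-338\right)}{\frac{729045548}{334792653}} = \left(-447\right) \left(-338\right) \frac{334792653}{729045548} = 151086 \cdot \frac{334792653}{729045548} = \frac{25291241385579}{364522774}$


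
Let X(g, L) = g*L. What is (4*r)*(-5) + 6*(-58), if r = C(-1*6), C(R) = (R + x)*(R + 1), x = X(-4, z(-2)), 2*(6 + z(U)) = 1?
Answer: 1252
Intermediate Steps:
z(U) = -11/2 (z(U) = -6 + (1/2)*1 = -6 + 1/2 = -11/2)
X(g, L) = L*g
x = 22 (x = -11/2*(-4) = 22)
C(R) = (1 + R)*(22 + R) (C(R) = (R + 22)*(R + 1) = (22 + R)*(1 + R) = (1 + R)*(22 + R))
r = -80 (r = 22 + (-1*6)**2 + 23*(-1*6) = 22 + (-6)**2 + 23*(-6) = 22 + 36 - 138 = -80)
(4*r)*(-5) + 6*(-58) = (4*(-80))*(-5) + 6*(-58) = -320*(-5) - 348 = 1600 - 348 = 1252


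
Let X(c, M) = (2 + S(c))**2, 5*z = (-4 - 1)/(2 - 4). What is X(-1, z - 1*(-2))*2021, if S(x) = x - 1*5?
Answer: 32336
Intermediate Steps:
S(x) = -5 + x (S(x) = x - 5 = -5 + x)
z = 1/2 (z = ((-4 - 1)/(2 - 4))/5 = (-5/(-2))/5 = (-5*(-1/2))/5 = (1/5)*(5/2) = 1/2 ≈ 0.50000)
X(c, M) = (-3 + c)**2 (X(c, M) = (2 + (-5 + c))**2 = (-3 + c)**2)
X(-1, z - 1*(-2))*2021 = (-3 - 1)**2*2021 = (-4)**2*2021 = 16*2021 = 32336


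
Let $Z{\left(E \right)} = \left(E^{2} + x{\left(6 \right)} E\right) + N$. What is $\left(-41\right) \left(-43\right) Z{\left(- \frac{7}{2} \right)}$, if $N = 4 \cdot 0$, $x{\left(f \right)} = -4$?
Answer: $\frac{185115}{4} \approx 46279.0$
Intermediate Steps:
$N = 0$
$Z{\left(E \right)} = E^{2} - 4 E$ ($Z{\left(E \right)} = \left(E^{2} - 4 E\right) + 0 = E^{2} - 4 E$)
$\left(-41\right) \left(-43\right) Z{\left(- \frac{7}{2} \right)} = \left(-41\right) \left(-43\right) - \frac{7}{2} \left(-4 - \frac{7}{2}\right) = 1763 \left(-7\right) \frac{1}{2} \left(-4 - \frac{7}{2}\right) = 1763 \left(- \frac{7 \left(-4 - \frac{7}{2}\right)}{2}\right) = 1763 \left(\left(- \frac{7}{2}\right) \left(- \frac{15}{2}\right)\right) = 1763 \cdot \frac{105}{4} = \frac{185115}{4}$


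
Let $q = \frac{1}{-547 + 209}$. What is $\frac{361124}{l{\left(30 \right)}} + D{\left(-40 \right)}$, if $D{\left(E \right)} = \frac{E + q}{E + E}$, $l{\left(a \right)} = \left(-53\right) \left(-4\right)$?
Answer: $\frac{2441914853}{1433120} \approx 1703.9$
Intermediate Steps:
$l{\left(a \right)} = 212$
$q = - \frac{1}{338}$ ($q = \frac{1}{-338} = - \frac{1}{338} \approx -0.0029586$)
$D{\left(E \right)} = \frac{- \frac{1}{338} + E}{2 E}$ ($D{\left(E \right)} = \frac{E - \frac{1}{338}}{E + E} = \frac{- \frac{1}{338} + E}{2 E}$)
$\frac{361124}{l{\left(30 \right)}} + D{\left(-40 \right)} = \frac{361124}{212} + \frac{-1 + 338 \left(-40\right)}{676 \left(-40\right)} = 361124 \cdot \frac{1}{212} + \frac{1}{676} \left(- \frac{1}{40}\right) \left(-1 - 13520\right) = \frac{90281}{53} + \frac{1}{676} \left(- \frac{1}{40}\right) \left(-13521\right) = \frac{90281}{53} + \frac{13521}{27040} = \frac{2441914853}{1433120}$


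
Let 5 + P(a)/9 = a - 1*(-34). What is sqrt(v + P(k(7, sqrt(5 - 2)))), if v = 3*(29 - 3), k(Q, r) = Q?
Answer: sqrt(402) ≈ 20.050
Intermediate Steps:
v = 78 (v = 3*26 = 78)
P(a) = 261 + 9*a (P(a) = -45 + 9*(a - 1*(-34)) = -45 + 9*(a + 34) = -45 + 9*(34 + a) = -45 + (306 + 9*a) = 261 + 9*a)
sqrt(v + P(k(7, sqrt(5 - 2)))) = sqrt(78 + (261 + 9*7)) = sqrt(78 + (261 + 63)) = sqrt(78 + 324) = sqrt(402)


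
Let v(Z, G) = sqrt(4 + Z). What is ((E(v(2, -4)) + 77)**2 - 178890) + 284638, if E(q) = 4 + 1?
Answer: 112472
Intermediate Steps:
E(q) = 5
((E(v(2, -4)) + 77)**2 - 178890) + 284638 = ((5 + 77)**2 - 178890) + 284638 = (82**2 - 178890) + 284638 = (6724 - 178890) + 284638 = -172166 + 284638 = 112472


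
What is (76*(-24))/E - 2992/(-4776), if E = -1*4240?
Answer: 167168/158205 ≈ 1.0567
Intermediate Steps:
E = -4240
(76*(-24))/E - 2992/(-4776) = (76*(-24))/(-4240) - 2992/(-4776) = -1824*(-1/4240) - 2992*(-1/4776) = 114/265 + 374/597 = 167168/158205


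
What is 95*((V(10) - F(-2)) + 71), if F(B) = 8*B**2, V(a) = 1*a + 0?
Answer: 4655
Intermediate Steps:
V(a) = a (V(a) = a + 0 = a)
95*((V(10) - F(-2)) + 71) = 95*((10 - 8*(-2)**2) + 71) = 95*((10 - 8*4) + 71) = 95*((10 - 1*32) + 71) = 95*((10 - 32) + 71) = 95*(-22 + 71) = 95*49 = 4655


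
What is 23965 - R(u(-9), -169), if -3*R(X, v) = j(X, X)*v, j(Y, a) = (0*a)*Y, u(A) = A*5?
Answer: 23965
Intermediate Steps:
u(A) = 5*A
j(Y, a) = 0 (j(Y, a) = 0*Y = 0)
R(X, v) = 0 (R(X, v) = -0*v = -⅓*0 = 0)
23965 - R(u(-9), -169) = 23965 - 1*0 = 23965 + 0 = 23965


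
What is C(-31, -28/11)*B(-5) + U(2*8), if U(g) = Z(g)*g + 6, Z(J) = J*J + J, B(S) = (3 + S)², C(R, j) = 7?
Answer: 4386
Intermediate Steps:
Z(J) = J + J² (Z(J) = J² + J = J + J²)
U(g) = 6 + g²*(1 + g) (U(g) = (g*(1 + g))*g + 6 = g²*(1 + g) + 6 = 6 + g²*(1 + g))
C(-31, -28/11)*B(-5) + U(2*8) = 7*(3 - 5)² + (6 + (2*8)²*(1 + 2*8)) = 7*(-2)² + (6 + 16²*(1 + 16)) = 7*4 + (6 + 256*17) = 28 + (6 + 4352) = 28 + 4358 = 4386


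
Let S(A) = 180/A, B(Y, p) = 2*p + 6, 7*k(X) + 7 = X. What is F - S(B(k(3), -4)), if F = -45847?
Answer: -45757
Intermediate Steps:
k(X) = -1 + X/7
B(Y, p) = 6 + 2*p
F - S(B(k(3), -4)) = -45847 - 180/(6 + 2*(-4)) = -45847 - 180/(6 - 8) = -45847 - 180/(-2) = -45847 - 180*(-1)/2 = -45847 - 1*(-90) = -45847 + 90 = -45757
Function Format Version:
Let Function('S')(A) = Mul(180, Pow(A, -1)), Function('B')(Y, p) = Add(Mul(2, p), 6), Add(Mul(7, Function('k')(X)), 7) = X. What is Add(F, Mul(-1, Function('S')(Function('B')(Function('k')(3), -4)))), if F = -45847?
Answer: -45757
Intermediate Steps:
Function('k')(X) = Add(-1, Mul(Rational(1, 7), X))
Function('B')(Y, p) = Add(6, Mul(2, p))
Add(F, Mul(-1, Function('S')(Function('B')(Function('k')(3), -4)))) = Add(-45847, Mul(-1, Mul(180, Pow(Add(6, Mul(2, -4)), -1)))) = Add(-45847, Mul(-1, Mul(180, Pow(Add(6, -8), -1)))) = Add(-45847, Mul(-1, Mul(180, Pow(-2, -1)))) = Add(-45847, Mul(-1, Mul(180, Rational(-1, 2)))) = Add(-45847, Mul(-1, -90)) = Add(-45847, 90) = -45757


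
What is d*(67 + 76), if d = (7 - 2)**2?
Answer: 3575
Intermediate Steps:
d = 25 (d = 5**2 = 25)
d*(67 + 76) = 25*(67 + 76) = 25*143 = 3575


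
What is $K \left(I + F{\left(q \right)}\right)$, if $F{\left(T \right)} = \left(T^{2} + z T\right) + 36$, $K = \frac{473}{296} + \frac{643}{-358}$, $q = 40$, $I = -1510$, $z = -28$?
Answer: $\frac{5217009}{26492} \approx 196.93$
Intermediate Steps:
$K = - \frac{10497}{52984}$ ($K = 473 \cdot \frac{1}{296} + 643 \left(- \frac{1}{358}\right) = \frac{473}{296} - \frac{643}{358} = - \frac{10497}{52984} \approx -0.19812$)
$F{\left(T \right)} = 36 + T^{2} - 28 T$ ($F{\left(T \right)} = \left(T^{2} - 28 T\right) + 36 = 36 + T^{2} - 28 T$)
$K \left(I + F{\left(q \right)}\right) = - \frac{10497 \left(-1510 + \left(36 + 40^{2} - 1120\right)\right)}{52984} = - \frac{10497 \left(-1510 + \left(36 + 1600 - 1120\right)\right)}{52984} = - \frac{10497 \left(-1510 + 516\right)}{52984} = \left(- \frac{10497}{52984}\right) \left(-994\right) = \frac{5217009}{26492}$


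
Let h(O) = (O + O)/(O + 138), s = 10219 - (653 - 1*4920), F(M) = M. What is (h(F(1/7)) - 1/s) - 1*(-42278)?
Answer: 592228645441/14007962 ≈ 42278.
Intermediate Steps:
s = 14486 (s = 10219 - (653 - 4920) = 10219 - 1*(-4267) = 10219 + 4267 = 14486)
h(O) = 2*O/(138 + O) (h(O) = (2*O)/(138 + O) = 2*O/(138 + O))
(h(F(1/7)) - 1/s) - 1*(-42278) = (2/(7*(138 + 1/7)) - 1/14486) - 1*(-42278) = (2*(1/7)/(138 + 1/7) - 1*1/14486) + 42278 = (2*(1/7)/(967/7) - 1/14486) + 42278 = (2*(1/7)*(7/967) - 1/14486) + 42278 = (2/967 - 1/14486) + 42278 = 28005/14007962 + 42278 = 592228645441/14007962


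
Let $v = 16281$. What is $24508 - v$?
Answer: $8227$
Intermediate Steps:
$24508 - v = 24508 - 16281 = 8227$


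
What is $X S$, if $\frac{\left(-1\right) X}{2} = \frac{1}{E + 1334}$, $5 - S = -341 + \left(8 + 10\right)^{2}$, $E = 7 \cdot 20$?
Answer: $- \frac{2}{67} \approx -0.029851$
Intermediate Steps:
$E = 140$
$S = 22$ ($S = 5 - \left(-341 + \left(8 + 10\right)^{2}\right) = 5 - \left(-341 + 18^{2}\right) = 5 - \left(-341 + 324\right) = 5 - -17 = 5 + 17 = 22$)
$X = - \frac{1}{737}$ ($X = - \frac{2}{140 + 1334} = - \frac{2}{1474} = \left(-2\right) \frac{1}{1474} = - \frac{1}{737} \approx -0.0013569$)
$X S = \left(- \frac{1}{737}\right) 22 = - \frac{2}{67}$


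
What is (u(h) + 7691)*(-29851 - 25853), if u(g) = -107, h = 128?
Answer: -422459136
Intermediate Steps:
(u(h) + 7691)*(-29851 - 25853) = (-107 + 7691)*(-29851 - 25853) = 7584*(-55704) = -422459136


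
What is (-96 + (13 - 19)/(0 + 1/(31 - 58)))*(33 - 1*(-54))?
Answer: 5742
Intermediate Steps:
(-96 + (13 - 19)/(0 + 1/(31 - 58)))*(33 - 1*(-54)) = (-96 - 6/(0 + 1/(-27)))*(33 + 54) = (-96 - 6/(0 - 1/27))*87 = (-96 - 6/(-1/27))*87 = (-96 - 6*(-27))*87 = (-96 + 162)*87 = 66*87 = 5742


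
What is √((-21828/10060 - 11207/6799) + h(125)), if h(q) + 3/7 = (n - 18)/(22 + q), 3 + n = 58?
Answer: I*√515133214822600530/359089185 ≈ 1.9987*I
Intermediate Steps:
n = 55 (n = -3 + 58 = 55)
h(q) = -3/7 + 37/(22 + q) (h(q) = -3/7 + (55 - 18)/(22 + q) = -3/7 + 37/(22 + q))
√((-21828/10060 - 11207/6799) + h(125)) = √((-21828/10060 - 11207/6799) + (193 - 3*125)/(7*(22 + 125))) = √((-21828*1/10060 - 11207*1/6799) + (⅐)*(193 - 375)/147) = √((-5457/2515 - 11207/6799) + (⅐)*(1/147)*(-182)) = √(-65287748/17099485 - 26/147) = √(-10041885566/2513624295) = I*√515133214822600530/359089185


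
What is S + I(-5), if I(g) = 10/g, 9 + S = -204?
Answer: -215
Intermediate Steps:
S = -213 (S = -9 - 204 = -213)
S + I(-5) = -213 + 10/(-5) = -213 + 10*(-⅕) = -213 - 2 = -215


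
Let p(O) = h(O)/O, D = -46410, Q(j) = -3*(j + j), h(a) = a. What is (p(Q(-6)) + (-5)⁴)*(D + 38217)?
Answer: -5128818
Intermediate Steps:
Q(j) = -6*j
p(O) = 1 (p(O) = O/O = 1)
(p(Q(-6)) + (-5)⁴)*(D + 38217) = (1 + (-5)⁴)*(-46410 + 38217) = (1 + 625)*(-8193) = 626*(-8193) = -5128818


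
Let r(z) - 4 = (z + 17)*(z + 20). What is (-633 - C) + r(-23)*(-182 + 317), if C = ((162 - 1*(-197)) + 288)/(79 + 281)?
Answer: 840673/360 ≈ 2335.2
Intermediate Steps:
C = 647/360 (C = ((162 + 197) + 288)/360 = (359 + 288)*(1/360) = 647*(1/360) = 647/360 ≈ 1.7972)
r(z) = 4 + (17 + z)*(20 + z) (r(z) = 4 + (z + 17)*(z + 20) = 4 + (17 + z)*(20 + z))
(-633 - C) + r(-23)*(-182 + 317) = (-633 - 1*647/360) + (344 + (-23)**2 + 37*(-23))*(-182 + 317) = (-633 - 647/360) + (344 + 529 - 851)*135 = -228527/360 + 22*135 = -228527/360 + 2970 = 840673/360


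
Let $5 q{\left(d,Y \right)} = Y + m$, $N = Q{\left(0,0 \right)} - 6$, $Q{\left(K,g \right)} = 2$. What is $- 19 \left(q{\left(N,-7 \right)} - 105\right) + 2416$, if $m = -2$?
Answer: $\frac{22226}{5} \approx 4445.2$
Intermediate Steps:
$N = -4$ ($N = 2 - 6 = -4$)
$q{\left(d,Y \right)} = - \frac{2}{5} + \frac{Y}{5}$ ($q{\left(d,Y \right)} = \frac{Y - 2}{5} = \frac{-2 + Y}{5} = - \frac{2}{5} + \frac{Y}{5}$)
$- 19 \left(q{\left(N,-7 \right)} - 105\right) + 2416 = - 19 \left(\left(- \frac{2}{5} + \frac{1}{5} \left(-7\right)\right) - 105\right) + 2416 = - 19 \left(\left(- \frac{2}{5} - \frac{7}{5}\right) - 105\right) + 2416 = - 19 \left(- \frac{9}{5} - 105\right) + 2416 = \left(-19\right) \left(- \frac{534}{5}\right) + 2416 = \frac{10146}{5} + 2416 = \frac{22226}{5}$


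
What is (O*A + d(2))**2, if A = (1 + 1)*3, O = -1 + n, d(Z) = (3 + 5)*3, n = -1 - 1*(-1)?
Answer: 324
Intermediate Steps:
n = 0 (n = -1 + 1 = 0)
d(Z) = 24 (d(Z) = 8*3 = 24)
O = -1 (O = -1 + 0 = -1)
A = 6 (A = 2*3 = 6)
(O*A + d(2))**2 = (-1*6 + 24)**2 = (-6 + 24)**2 = 18**2 = 324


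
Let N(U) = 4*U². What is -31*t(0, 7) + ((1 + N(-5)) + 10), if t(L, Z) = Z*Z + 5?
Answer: -1563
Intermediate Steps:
t(L, Z) = 5 + Z² (t(L, Z) = Z² + 5 = 5 + Z²)
-31*t(0, 7) + ((1 + N(-5)) + 10) = -31*(5 + 7²) + ((1 + 4*(-5)²) + 10) = -31*(5 + 49) + ((1 + 4*25) + 10) = -31*54 + ((1 + 100) + 10) = -1674 + (101 + 10) = -1674 + 111 = -1563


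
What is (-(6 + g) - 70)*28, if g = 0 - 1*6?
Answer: -1960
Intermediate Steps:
g = -6 (g = 0 - 6 = -6)
(-(6 + g) - 70)*28 = (-(6 - 6) - 70)*28 = (-1*0 - 70)*28 = (0 - 70)*28 = -70*28 = -1960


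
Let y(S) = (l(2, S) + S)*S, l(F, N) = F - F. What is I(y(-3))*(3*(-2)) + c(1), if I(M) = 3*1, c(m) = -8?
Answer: -26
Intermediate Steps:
l(F, N) = 0
y(S) = S² (y(S) = (0 + S)*S = S*S = S²)
I(M) = 3
I(y(-3))*(3*(-2)) + c(1) = 3*(3*(-2)) - 8 = 3*(-6) - 8 = -18 - 8 = -26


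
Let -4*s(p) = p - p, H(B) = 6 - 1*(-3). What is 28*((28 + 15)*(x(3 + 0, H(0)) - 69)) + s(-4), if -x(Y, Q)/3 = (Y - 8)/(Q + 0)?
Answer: -243208/3 ≈ -81069.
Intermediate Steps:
H(B) = 9 (H(B) = 6 + 3 = 9)
x(Y, Q) = -3*(-8 + Y)/Q (x(Y, Q) = -3*(Y - 8)/(Q + 0) = -3*(-8 + Y)/Q)
s(p) = 0 (s(p) = -(p - p)/4 = -1/4*0 = 0)
28*((28 + 15)*(x(3 + 0, H(0)) - 69)) + s(-4) = 28*((28 + 15)*(3*(8 - (3 + 0))/9 - 69)) + 0 = 28*(43*(3*(1/9)*(8 - 1*3) - 69)) + 0 = 28*(43*(3*(1/9)*(8 - 3) - 69)) + 0 = 28*(43*(3*(1/9)*5 - 69)) + 0 = 28*(43*(5/3 - 69)) + 0 = 28*(43*(-202/3)) + 0 = 28*(-8686/3) + 0 = -243208/3 + 0 = -243208/3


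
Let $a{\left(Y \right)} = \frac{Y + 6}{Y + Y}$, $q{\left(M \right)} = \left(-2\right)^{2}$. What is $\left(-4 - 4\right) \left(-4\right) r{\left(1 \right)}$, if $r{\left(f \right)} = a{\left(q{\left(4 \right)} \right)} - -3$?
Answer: $136$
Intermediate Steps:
$q{\left(M \right)} = 4$
$a{\left(Y \right)} = \frac{6 + Y}{2 Y}$
$r{\left(f \right)} = \frac{17}{4}$ ($r{\left(f \right)} = \frac{6 + 4}{2 \cdot 4} - -3 = \frac{1}{2} \cdot \frac{1}{4} \cdot 10 + 3 = \frac{5}{4} + 3 = \frac{17}{4}$)
$\left(-4 - 4\right) \left(-4\right) r{\left(1 \right)} = \left(-4 - 4\right) \left(-4\right) \frac{17}{4} = \left(-8\right) \left(-4\right) \frac{17}{4} = 32 \cdot \frac{17}{4} = 136$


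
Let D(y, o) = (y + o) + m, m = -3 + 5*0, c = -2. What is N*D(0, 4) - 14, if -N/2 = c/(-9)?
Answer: -130/9 ≈ -14.444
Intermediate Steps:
m = -3 (m = -3 + 0 = -3)
D(y, o) = -3 + o + y (D(y, o) = (y + o) - 3 = (o + y) - 3 = -3 + o + y)
N = -4/9 (N = -(-4)/(-9) = -(-4)*(-1)/9 = -2*2/9 = -4/9 ≈ -0.44444)
N*D(0, 4) - 14 = -4*(-3 + 4 + 0)/9 - 14 = -4/9*1 - 14 = -4/9 - 14 = -130/9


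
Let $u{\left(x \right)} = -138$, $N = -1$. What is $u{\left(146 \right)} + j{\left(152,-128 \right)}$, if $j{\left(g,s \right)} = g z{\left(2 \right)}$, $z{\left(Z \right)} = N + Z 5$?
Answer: $1230$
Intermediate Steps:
$z{\left(Z \right)} = -1 + 5 Z$ ($z{\left(Z \right)} = -1 + Z 5 = -1 + 5 Z$)
$j{\left(g,s \right)} = 9 g$ ($j{\left(g,s \right)} = g \left(-1 + 5 \cdot 2\right) = g \left(-1 + 10\right) = g 9 = 9 g$)
$u{\left(146 \right)} + j{\left(152,-128 \right)} = -138 + 9 \cdot 152 = -138 + 1368 = 1230$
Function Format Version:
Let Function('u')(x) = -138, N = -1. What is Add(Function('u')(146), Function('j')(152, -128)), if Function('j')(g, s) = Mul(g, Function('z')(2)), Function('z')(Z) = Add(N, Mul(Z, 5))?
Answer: 1230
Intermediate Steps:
Function('z')(Z) = Add(-1, Mul(5, Z)) (Function('z')(Z) = Add(-1, Mul(Z, 5)) = Add(-1, Mul(5, Z)))
Function('j')(g, s) = Mul(9, g) (Function('j')(g, s) = Mul(g, Add(-1, Mul(5, 2))) = Mul(g, Add(-1, 10)) = Mul(g, 9) = Mul(9, g))
Add(Function('u')(146), Function('j')(152, -128)) = Add(-138, Mul(9, 152)) = Add(-138, 1368) = 1230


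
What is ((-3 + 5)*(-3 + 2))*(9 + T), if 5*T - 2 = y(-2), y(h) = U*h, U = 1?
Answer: -18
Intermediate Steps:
y(h) = h (y(h) = 1*h = h)
T = 0 (T = ⅖ + (⅕)*(-2) = ⅖ - ⅖ = 0)
((-3 + 5)*(-3 + 2))*(9 + T) = ((-3 + 5)*(-3 + 2))*(9 + 0) = (2*(-1))*9 = -2*9 = -18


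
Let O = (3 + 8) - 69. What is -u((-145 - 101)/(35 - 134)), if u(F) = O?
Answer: 58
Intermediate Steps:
O = -58 (O = 11 - 69 = -58)
u(F) = -58
-u((-145 - 101)/(35 - 134)) = -1*(-58) = 58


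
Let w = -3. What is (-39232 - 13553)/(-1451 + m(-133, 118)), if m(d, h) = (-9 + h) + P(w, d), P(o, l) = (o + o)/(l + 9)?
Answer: 3272670/83201 ≈ 39.334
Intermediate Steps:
P(o, l) = 2*o/(9 + l) (P(o, l) = (2*o)/(9 + l) = 2*o/(9 + l))
m(d, h) = -9 + h - 6/(9 + d) (m(d, h) = (-9 + h) + 2*(-3)/(9 + d) = (-9 + h) - 6/(9 + d) = -9 + h - 6/(9 + d))
(-39232 - 13553)/(-1451 + m(-133, 118)) = (-39232 - 13553)/(-1451 + (-6 + (-9 + 118)*(9 - 133))/(9 - 133)) = -52785/(-1451 + (-6 + 109*(-124))/(-124)) = -52785/(-1451 - (-6 - 13516)/124) = -52785/(-1451 - 1/124*(-13522)) = -52785/(-1451 + 6761/62) = -52785/(-83201/62) = -52785*(-62/83201) = 3272670/83201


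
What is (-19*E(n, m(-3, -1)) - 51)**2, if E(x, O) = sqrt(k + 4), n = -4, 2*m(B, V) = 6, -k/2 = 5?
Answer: 435 + 1938*I*sqrt(6) ≈ 435.0 + 4747.1*I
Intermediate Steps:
k = -10 (k = -2*5 = -10)
m(B, V) = 3 (m(B, V) = (1/2)*6 = 3)
E(x, O) = I*sqrt(6) (E(x, O) = sqrt(-10 + 4) = sqrt(-6) = I*sqrt(6))
(-19*E(n, m(-3, -1)) - 51)**2 = (-19*I*sqrt(6) - 51)**2 = (-51 - 19*I*sqrt(6))**2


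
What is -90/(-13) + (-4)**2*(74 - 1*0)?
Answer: 15482/13 ≈ 1190.9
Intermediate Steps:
-90/(-13) + (-4)**2*(74 - 1*0) = -90*(-1/13) + 16*(74 + 0) = 90/13 + 16*74 = 90/13 + 1184 = 15482/13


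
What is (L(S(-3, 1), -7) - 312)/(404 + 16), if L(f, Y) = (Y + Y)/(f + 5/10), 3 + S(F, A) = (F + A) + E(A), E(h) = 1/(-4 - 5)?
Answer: -2137/2905 ≈ -0.73563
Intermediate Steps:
E(h) = -⅑ (E(h) = 1/(-9) = -⅑)
S(F, A) = -28/9 + A + F (S(F, A) = -3 + ((F + A) - ⅑) = -3 + ((A + F) - ⅑) = -3 + (-⅑ + A + F) = -28/9 + A + F)
L(f, Y) = 2*Y/(½ + f) (L(f, Y) = (2*Y)/(f + 5*(⅒)) = (2*Y)/(f + ½) = (2*Y)/(½ + f) = 2*Y/(½ + f))
(L(S(-3, 1), -7) - 312)/(404 + 16) = (4*(-7)/(1 + 2*(-28/9 + 1 - 3)) - 312)/(404 + 16) = (4*(-7)/(1 + 2*(-46/9)) - 312)/420 = (4*(-7)/(1 - 92/9) - 312)*(1/420) = (4*(-7)/(-83/9) - 312)*(1/420) = (4*(-7)*(-9/83) - 312)*(1/420) = (252/83 - 312)*(1/420) = -25644/83*1/420 = -2137/2905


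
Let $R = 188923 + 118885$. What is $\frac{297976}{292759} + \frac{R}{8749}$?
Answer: $\frac{92720554296}{2561348491} \approx 36.2$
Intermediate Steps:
$R = 307808$
$\frac{297976}{292759} + \frac{R}{8749} = \frac{297976}{292759} + \frac{307808}{8749} = \frac{92720554296}{2561348491}$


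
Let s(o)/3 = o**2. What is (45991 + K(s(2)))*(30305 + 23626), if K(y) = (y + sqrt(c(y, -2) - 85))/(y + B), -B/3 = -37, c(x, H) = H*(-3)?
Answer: 101694181185/41 + 17977*I*sqrt(79)/41 ≈ 2.4803e+9 + 3897.1*I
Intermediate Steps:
c(x, H) = -3*H
B = 111 (B = -3*(-37) = 111)
s(o) = 3*o**2
K(y) = (y + I*sqrt(79))/(111 + y) (K(y) = (y + sqrt(-3*(-2) - 85))/(y + 111) = (y + sqrt(6 - 85))/(111 + y) = (y + sqrt(-79))/(111 + y) = (y + I*sqrt(79))/(111 + y))
(45991 + K(s(2)))*(30305 + 23626) = (45991 + (3*2**2 + I*sqrt(79))/(111 + 3*2**2))*(30305 + 23626) = (45991 + (3*4 + I*sqrt(79))/(111 + 3*4))*53931 = (45991 + (12 + I*sqrt(79))/(111 + 12))*53931 = (45991 + (12 + I*sqrt(79))/123)*53931 = (45991 + (4/41 + I*sqrt(79)/123))*53931 = (1885635/41 + I*sqrt(79)/123)*53931 = 101694181185/41 + 17977*I*sqrt(79)/41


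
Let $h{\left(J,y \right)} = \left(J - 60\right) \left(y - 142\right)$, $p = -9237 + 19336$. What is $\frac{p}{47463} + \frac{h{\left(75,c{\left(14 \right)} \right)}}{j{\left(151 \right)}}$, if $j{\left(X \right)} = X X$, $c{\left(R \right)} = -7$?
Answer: $\frac{124187494}{1082203863} \approx 0.11475$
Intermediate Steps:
$p = 10099$
$j{\left(X \right)} = X^{2}$
$h{\left(J,y \right)} = \left(-142 + y\right) \left(-60 + J\right)$ ($h{\left(J,y \right)} = \left(-60 + J\right) \left(-142 + y\right) = \left(-142 + y\right) \left(-60 + J\right)$)
$\frac{p}{47463} + \frac{h{\left(75,c{\left(14 \right)} \right)}}{j{\left(151 \right)}} = \frac{10099}{47463} + \frac{8520 - 10650 - -420 + 75 \left(-7\right)}{151^{2}} = 10099 \cdot \frac{1}{47463} + \frac{8520 - 10650 + 420 - 525}{22801} = \frac{10099}{47463} - \frac{2235}{22801} = \frac{124187494}{1082203863}$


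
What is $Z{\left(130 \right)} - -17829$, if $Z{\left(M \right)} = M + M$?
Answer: $18089$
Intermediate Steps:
$Z{\left(M \right)} = 2 M$
$Z{\left(130 \right)} - -17829 = 2 \cdot 130 - -17829 = 260 + 17829 = 18089$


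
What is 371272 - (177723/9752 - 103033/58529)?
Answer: 211903307344125/570774808 ≈ 3.7126e+5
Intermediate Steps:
371272 - (177723/9752 - 103033/58529) = 371272 - 1*9397171651/570774808 = 371272 - 9397171651/570774808 = 211903307344125/570774808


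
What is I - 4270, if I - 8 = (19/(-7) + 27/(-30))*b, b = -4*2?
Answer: -148158/35 ≈ -4233.1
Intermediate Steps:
b = -8
I = 1292/35 (I = 8 + (19/(-7) + 27/(-30))*(-8) = 8 + (19*(-1/7) + 27*(-1/30))*(-8) = 8 + (-19/7 - 9/10)*(-8) = 8 - 253/70*(-8) = 8 + 1012/35 = 1292/35 ≈ 36.914)
I - 4270 = 1292/35 - 4270 = -148158/35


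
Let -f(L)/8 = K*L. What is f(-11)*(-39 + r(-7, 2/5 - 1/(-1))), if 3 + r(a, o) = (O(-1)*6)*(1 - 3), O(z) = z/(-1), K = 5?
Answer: -23760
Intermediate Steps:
O(z) = -z (O(z) = z*(-1) = -z)
r(a, o) = -15 (r(a, o) = -3 + (-1*(-1)*6)*(1 - 3) = -3 + (1*6)*(-2) = -3 + 6*(-2) = -3 - 12 = -15)
f(L) = -40*L
f(-11)*(-39 + r(-7, 2/5 - 1/(-1))) = (-40*(-11))*(-39 - 15) = 440*(-54) = -23760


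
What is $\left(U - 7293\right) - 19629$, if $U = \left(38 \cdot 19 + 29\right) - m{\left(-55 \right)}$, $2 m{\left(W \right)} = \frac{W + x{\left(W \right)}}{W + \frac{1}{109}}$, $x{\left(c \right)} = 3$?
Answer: $- \frac{78435904}{2997} \approx -26171.0$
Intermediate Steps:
$m{\left(W \right)} = \frac{3 + W}{2 \left(\frac{1}{109} + W\right)}$ ($m{\left(W \right)} = \frac{\left(W + 3\right) \frac{1}{W + \frac{1}{109}}}{2} = \frac{\left(3 + W\right) \frac{1}{W + \frac{1}{109}}}{2} = \frac{\left(3 + W\right) \frac{1}{\frac{1}{109} + W}}{2} = \frac{\frac{1}{\frac{1}{109} + W} \left(3 + W\right)}{2} = \frac{3 + W}{2 \left(\frac{1}{109} + W\right)}$)
$U = \frac{2249330}{2997}$ ($U = \left(38 \cdot 19 + 29\right) - \frac{109 \left(3 - 55\right)}{2 \left(1 + 109 \left(-55\right)\right)} = \left(722 + 29\right) - \frac{109}{2} \frac{1}{1 - 5995} \left(-52\right) = 751 - \frac{109}{2} \frac{1}{-5994} \left(-52\right) = 751 - \frac{109}{2} \left(- \frac{1}{5994}\right) \left(-52\right) = 751 - \frac{1417}{2997} = \frac{2249330}{2997} \approx 750.53$)
$\left(U - 7293\right) - 19629 = \left(\frac{2249330}{2997} - 7293\right) - 19629 = - \frac{19607791}{2997} - 19629 = - \frac{78435904}{2997}$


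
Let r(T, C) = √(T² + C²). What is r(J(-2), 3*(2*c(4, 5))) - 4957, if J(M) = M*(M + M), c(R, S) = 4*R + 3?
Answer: -4957 + 2*√3265 ≈ -4842.7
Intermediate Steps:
c(R, S) = 3 + 4*R
J(M) = 2*M² (J(M) = M*(2*M) = 2*M²)
r(T, C) = √(C² + T²)
r(J(-2), 3*(2*c(4, 5))) - 4957 = √((3*(2*(3 + 4*4)))² + (2*(-2)²)²) - 4957 = √((3*(2*(3 + 16)))² + (2*4)²) - 4957 = √((3*(2*19))² + 8²) - 4957 = √((3*38)² + 64) - 4957 = √(114² + 64) - 4957 = √(12996 + 64) - 4957 = √13060 - 4957 = 2*√3265 - 4957 = -4957 + 2*√3265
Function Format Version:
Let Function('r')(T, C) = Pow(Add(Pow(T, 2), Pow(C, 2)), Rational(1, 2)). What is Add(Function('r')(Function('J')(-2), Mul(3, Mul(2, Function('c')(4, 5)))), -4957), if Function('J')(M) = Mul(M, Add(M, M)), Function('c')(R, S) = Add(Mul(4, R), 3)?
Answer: Add(-4957, Mul(2, Pow(3265, Rational(1, 2)))) ≈ -4842.7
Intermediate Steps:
Function('c')(R, S) = Add(3, Mul(4, R))
Function('J')(M) = Mul(2, Pow(M, 2)) (Function('J')(M) = Mul(M, Mul(2, M)) = Mul(2, Pow(M, 2)))
Function('r')(T, C) = Pow(Add(Pow(C, 2), Pow(T, 2)), Rational(1, 2))
Add(Function('r')(Function('J')(-2), Mul(3, Mul(2, Function('c')(4, 5)))), -4957) = Add(Pow(Add(Pow(Mul(3, Mul(2, Add(3, Mul(4, 4)))), 2), Pow(Mul(2, Pow(-2, 2)), 2)), Rational(1, 2)), -4957) = Add(Pow(Add(Pow(Mul(3, Mul(2, Add(3, 16))), 2), Pow(Mul(2, 4), 2)), Rational(1, 2)), -4957) = Add(Pow(Add(Pow(Mul(3, Mul(2, 19)), 2), Pow(8, 2)), Rational(1, 2)), -4957) = Add(Pow(Add(Pow(Mul(3, 38), 2), 64), Rational(1, 2)), -4957) = Add(Pow(Add(Pow(114, 2), 64), Rational(1, 2)), -4957) = Add(Pow(Add(12996, 64), Rational(1, 2)), -4957) = Add(Pow(13060, Rational(1, 2)), -4957) = Add(Mul(2, Pow(3265, Rational(1, 2))), -4957) = Add(-4957, Mul(2, Pow(3265, Rational(1, 2))))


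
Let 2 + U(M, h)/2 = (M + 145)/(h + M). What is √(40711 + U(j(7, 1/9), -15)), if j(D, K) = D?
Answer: √40669 ≈ 201.67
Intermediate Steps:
U(M, h) = -4 + 2*(145 + M)/(M + h) (U(M, h) = -4 + 2*((M + 145)/(h + M)) = -4 + 2*((145 + M)/(M + h)) = -4 + 2*(145 + M)/(M + h))
√(40711 + U(j(7, 1/9), -15)) = √(40711 + 2*(145 - 1*7 - 2*(-15))/(7 - 15)) = √(40711 + 2*(145 - 7 + 30)/(-8)) = √(40711 + 2*(-⅛)*168) = √(40711 - 42) = √40669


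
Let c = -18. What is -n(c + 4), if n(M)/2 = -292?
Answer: 584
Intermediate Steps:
n(M) = -584 (n(M) = 2*(-292) = -584)
-n(c + 4) = -1*(-584) = 584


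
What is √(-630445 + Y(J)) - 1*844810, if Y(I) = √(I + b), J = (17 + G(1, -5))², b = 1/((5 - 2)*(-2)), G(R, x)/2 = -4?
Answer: -844810 + I*√(22696020 - 6*√2910)/6 ≈ -8.4481e+5 + 794.0*I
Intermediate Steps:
G(R, x) = -8 (G(R, x) = 2*(-4) = -8)
b = -⅙ (b = 1/(3*(-2)) = 1/(-6) = -⅙ ≈ -0.16667)
J = 81 (J = (17 - 8)² = 9² = 81)
Y(I) = √(-⅙ + I) (Y(I) = √(I - ⅙) = √(-⅙ + I))
√(-630445 + Y(J)) - 1*844810 = √(-630445 + √(-6 + 36*81)/6) - 1*844810 = √(-630445 + √(-6 + 2916)/6) - 844810 = √(-630445 + √2910/6) - 844810 = -844810 + √(-630445 + √2910/6)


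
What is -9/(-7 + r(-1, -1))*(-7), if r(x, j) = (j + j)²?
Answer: -21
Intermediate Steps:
r(x, j) = 4*j² (r(x, j) = (2*j)² = 4*j²)
-9/(-7 + r(-1, -1))*(-7) = -9/(-7 + 4*(-1)²)*(-7) = -9/(-7 + 4*1)*(-7) = -9/(-7 + 4)*(-7) = -9/(-3)*(-7) = -9*(-⅓)*(-7) = 3*(-7) = -21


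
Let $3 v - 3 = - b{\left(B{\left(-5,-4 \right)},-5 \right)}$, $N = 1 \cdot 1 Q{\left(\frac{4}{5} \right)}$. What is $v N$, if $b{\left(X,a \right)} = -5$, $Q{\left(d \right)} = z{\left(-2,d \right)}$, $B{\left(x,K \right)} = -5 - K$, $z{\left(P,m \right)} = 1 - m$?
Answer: $\frac{8}{15} \approx 0.53333$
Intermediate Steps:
$Q{\left(d \right)} = 1 - d$
$N = \frac{1}{5}$ ($N = 1 \cdot 1 \left(1 - \frac{4}{5}\right) = 1 \left(1 - 4 \cdot \frac{1}{5}\right) = 1 \left(1 - \frac{4}{5}\right) = 1 \cdot \frac{1}{5} = \frac{1}{5} \approx 0.2$)
$v = \frac{8}{3}$ ($v = 1 + \frac{\left(-1\right) \left(-5\right)}{3} = 1 + \frac{1}{3} \cdot 5 = 1 + \frac{5}{3} = \frac{8}{3} \approx 2.6667$)
$v N = \frac{8}{3} \cdot \frac{1}{5} = \frac{8}{15}$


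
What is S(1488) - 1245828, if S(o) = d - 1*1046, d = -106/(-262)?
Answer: -163340441/131 ≈ -1.2469e+6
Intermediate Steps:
d = 53/131 (d = -106*(-1/262) = 53/131 ≈ 0.40458)
S(o) = -136973/131 (S(o) = 53/131 - 1*1046 = 53/131 - 1046 = -136973/131)
S(1488) - 1245828 = -136973/131 - 1245828 = -163340441/131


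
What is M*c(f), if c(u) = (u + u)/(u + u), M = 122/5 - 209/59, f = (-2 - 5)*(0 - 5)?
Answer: 6153/295 ≈ 20.858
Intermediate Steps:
f = 35 (f = -7*(-5) = 35)
M = 6153/295 (M = 122*(1/5) - 209*1/59 = 122/5 - 209/59 = 6153/295 ≈ 20.858)
c(u) = 1 (c(u) = (2*u)/((2*u)) = (2*u)*(1/(2*u)) = 1)
M*c(f) = (6153/295)*1 = 6153/295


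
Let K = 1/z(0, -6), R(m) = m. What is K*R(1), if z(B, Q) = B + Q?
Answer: -⅙ ≈ -0.16667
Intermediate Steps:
K = -⅙ (K = 1/(0 - 6) = 1/(-6) = -⅙ ≈ -0.16667)
K*R(1) = -⅙*1 = -⅙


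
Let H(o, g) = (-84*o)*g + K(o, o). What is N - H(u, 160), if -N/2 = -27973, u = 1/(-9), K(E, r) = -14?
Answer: 163400/3 ≈ 54467.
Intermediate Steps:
u = -⅑ ≈ -0.11111
N = 55946 (N = -2*(-27973) = 55946)
H(o, g) = -14 - 84*g*o (H(o, g) = (-84*o)*g - 14 = -84*g*o - 14 = -14 - 84*g*o)
N - H(u, 160) = 55946 - (-14 - 84*160*(-⅑)) = 55946 - (-14 + 4480/3) = 55946 - 1*4438/3 = 55946 - 4438/3 = 163400/3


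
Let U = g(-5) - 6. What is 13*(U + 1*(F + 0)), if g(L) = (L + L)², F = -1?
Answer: 1209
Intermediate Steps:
g(L) = 4*L² (g(L) = (2*L)² = 4*L²)
U = 94 (U = 4*(-5)² - 6 = 4*25 - 6 = 100 - 6 = 94)
13*(U + 1*(F + 0)) = 13*(94 + 1*(-1 + 0)) = 13*(94 + 1*(-1)) = 13*(94 - 1) = 13*93 = 1209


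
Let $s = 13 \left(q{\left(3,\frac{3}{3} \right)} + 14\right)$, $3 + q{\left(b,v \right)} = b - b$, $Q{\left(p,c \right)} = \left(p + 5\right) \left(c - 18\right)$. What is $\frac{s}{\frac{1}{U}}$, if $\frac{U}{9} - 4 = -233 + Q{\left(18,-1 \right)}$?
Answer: $-857142$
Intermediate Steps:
$Q{\left(p,c \right)} = \left(-18 + c\right) \left(5 + p\right)$ ($Q{\left(p,c \right)} = \left(5 + p\right) \left(-18 + c\right) = \left(-18 + c\right) \left(5 + p\right)$)
$q{\left(b,v \right)} = -3$ ($q{\left(b,v \right)} = -3 + \left(b - b\right) = -3 + 0 = -3$)
$s = 143$ ($s = 13 \left(-3 + 14\right) = 13 \cdot 11 = 143$)
$U = -5994$ ($U = 36 + 9 \left(-233 - 437\right) = 36 + 9 \left(-670\right) = 36 - 6030 = -5994$)
$\frac{s}{\frac{1}{U}} = \frac{143}{\frac{1}{-5994}} = \frac{143}{- \frac{1}{5994}} = 143 \left(-5994\right) = -857142$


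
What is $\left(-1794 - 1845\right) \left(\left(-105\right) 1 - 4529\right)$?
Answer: $16863126$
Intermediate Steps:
$\left(-1794 - 1845\right) \left(\left(-105\right) 1 - 4529\right) = - 3639 \left(-105 - 4529\right) = \left(-3639\right) \left(-4634\right) = 16863126$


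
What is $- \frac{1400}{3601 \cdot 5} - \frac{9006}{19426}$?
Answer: $- \frac{18934943}{34976513} \approx -0.54136$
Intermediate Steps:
$- \frac{1400}{3601 \cdot 5} - \frac{9006}{19426} = - \frac{1400}{18005} - \frac{4503}{9713} = \left(-1400\right) \frac{1}{18005} - \frac{4503}{9713} = - \frac{280}{3601} - \frac{4503}{9713} = - \frac{18934943}{34976513}$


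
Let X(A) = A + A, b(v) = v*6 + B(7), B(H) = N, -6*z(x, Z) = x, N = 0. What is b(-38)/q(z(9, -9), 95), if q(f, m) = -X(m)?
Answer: 6/5 ≈ 1.2000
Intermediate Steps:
z(x, Z) = -x/6
B(H) = 0
b(v) = 6*v (b(v) = v*6 + 0 = 6*v + 0 = 6*v)
X(A) = 2*A
q(f, m) = -2*m
b(-38)/q(z(9, -9), 95) = (6*(-38))/((-2*95)) = -228/(-190) = -228*(-1/190) = 6/5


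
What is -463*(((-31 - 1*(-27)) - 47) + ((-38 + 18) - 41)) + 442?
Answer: 52298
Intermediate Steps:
-463*(((-31 - 1*(-27)) - 47) + ((-38 + 18) - 41)) + 442 = -463*(((-31 + 27) - 47) + (-20 - 41)) + 442 = -463*((-4 - 47) - 61) + 442 = -463*(-51 - 61) + 442 = -463*(-112) + 442 = 51856 + 442 = 52298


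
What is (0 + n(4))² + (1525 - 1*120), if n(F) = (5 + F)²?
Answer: 7966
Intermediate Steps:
(0 + n(4))² + (1525 - 1*120) = (0 + (5 + 4)²)² + (1525 - 1*120) = (0 + 9²)² + (1525 - 120) = (0 + 81)² + 1405 = 81² + 1405 = 6561 + 1405 = 7966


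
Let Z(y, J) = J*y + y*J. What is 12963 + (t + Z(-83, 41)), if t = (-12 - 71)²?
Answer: 13046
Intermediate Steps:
Z(y, J) = 2*J*y (Z(y, J) = J*y + J*y = 2*J*y)
t = 6889 (t = (-83)² = 6889)
12963 + (t + Z(-83, 41)) = 12963 + (6889 + 2*41*(-83)) = 12963 + (6889 - 6806) = 12963 + 83 = 13046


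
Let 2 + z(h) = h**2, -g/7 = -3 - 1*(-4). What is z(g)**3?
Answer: 103823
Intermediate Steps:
g = -7 (g = -7*(-3 - 1*(-4)) = -7*(-3 + 4) = -7*1 = -7)
z(h) = -2 + h**2
z(g)**3 = (-2 + (-7)**2)**3 = (-2 + 49)**3 = 47**3 = 103823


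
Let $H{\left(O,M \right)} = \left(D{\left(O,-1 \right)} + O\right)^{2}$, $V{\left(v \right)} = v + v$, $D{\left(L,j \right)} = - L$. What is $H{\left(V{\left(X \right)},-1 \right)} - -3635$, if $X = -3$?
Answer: $3635$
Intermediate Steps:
$V{\left(v \right)} = 2 v$
$H{\left(O,M \right)} = 0$ ($H{\left(O,M \right)} = \left(- O + O\right)^{2} = 0^{2} = 0$)
$H{\left(V{\left(X \right)},-1 \right)} - -3635 = 0 - -3635 = 0 + 3635 = 3635$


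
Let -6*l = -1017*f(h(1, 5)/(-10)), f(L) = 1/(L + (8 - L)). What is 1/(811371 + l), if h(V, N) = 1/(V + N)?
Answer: 16/12982275 ≈ 1.2324e-6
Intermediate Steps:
h(V, N) = 1/(N + V)
f(L) = ⅛ (f(L) = 1/8 = ⅛)
l = 339/16 (l = -(-339)/(2*8) = -⅙*(-1017/8) = 339/16 ≈ 21.188)
1/(811371 + l) = 1/(811371 + 339/16) = 1/(12982275/16) = 16/12982275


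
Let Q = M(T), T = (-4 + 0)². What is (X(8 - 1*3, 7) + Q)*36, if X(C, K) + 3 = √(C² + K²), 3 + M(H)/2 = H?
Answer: 828 + 36*√74 ≈ 1137.7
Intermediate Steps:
T = 16 (T = (-4)² = 16)
M(H) = -6 + 2*H
Q = 26 (Q = -6 + 2*16 = -6 + 32 = 26)
X(C, K) = -3 + √(C² + K²)
(X(8 - 1*3, 7) + Q)*36 = ((-3 + √((8 - 1*3)² + 7²)) + 26)*36 = ((-3 + √((8 - 3)² + 49)) + 26)*36 = ((-3 + √(5² + 49)) + 26)*36 = ((-3 + √(25 + 49)) + 26)*36 = ((-3 + √74) + 26)*36 = (23 + √74)*36 = 828 + 36*√74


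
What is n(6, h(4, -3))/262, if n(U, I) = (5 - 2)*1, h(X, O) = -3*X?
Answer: 3/262 ≈ 0.011450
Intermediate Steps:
n(U, I) = 3 (n(U, I) = 3*1 = 3)
n(6, h(4, -3))/262 = 3/262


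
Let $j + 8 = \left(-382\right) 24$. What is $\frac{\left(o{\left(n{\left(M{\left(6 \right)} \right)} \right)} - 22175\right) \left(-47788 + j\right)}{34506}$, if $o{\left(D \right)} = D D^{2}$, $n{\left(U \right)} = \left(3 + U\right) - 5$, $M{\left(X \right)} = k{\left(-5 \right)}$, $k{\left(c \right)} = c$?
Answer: $\frac{2639332}{71} \approx 37174.0$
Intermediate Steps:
$M{\left(X \right)} = -5$
$n{\left(U \right)} = -2 + U$
$o{\left(D \right)} = D^{3}$
$j = -9176$ ($j = -8 - 9168 = -9176$)
$\frac{\left(o{\left(n{\left(M{\left(6 \right)} \right)} \right)} - 22175\right) \left(-47788 + j\right)}{34506} = \frac{\left(\left(-2 - 5\right)^{3} - 22175\right) \left(-47788 - 9176\right)}{34506} = \left(\left(-7\right)^{3} - 22175\right) \left(-56964\right) \frac{1}{34506} = \left(-343 - 22175\right) \left(-56964\right) \frac{1}{34506} = \left(-22518\right) \left(-56964\right) \frac{1}{34506} = 1282715352 \cdot \frac{1}{34506} = \frac{2639332}{71}$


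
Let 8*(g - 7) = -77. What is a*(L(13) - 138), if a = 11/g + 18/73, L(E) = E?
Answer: 755750/1533 ≈ 492.99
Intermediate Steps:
g = -21/8 (g = 7 + (⅛)*(-77) = 7 - 77/8 = -21/8 ≈ -2.6250)
a = -6046/1533 (a = 11/(-21/8) + 18/73 = 11*(-8/21) + 18*(1/73) = -88/21 + 18/73 = -6046/1533 ≈ -3.9439)
a*(L(13) - 138) = -6046*(13 - 138)/1533 = -6046/1533*(-125) = 755750/1533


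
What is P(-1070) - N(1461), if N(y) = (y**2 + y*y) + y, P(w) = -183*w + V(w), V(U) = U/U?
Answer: -4074692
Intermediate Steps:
V(U) = 1
P(w) = 1 - 183*w (P(w) = -183*w + 1 = 1 - 183*w)
N(y) = y + 2*y**2 (N(y) = (y**2 + y**2) + y = 2*y**2 + y = y + 2*y**2)
P(-1070) - N(1461) = (1 - 183*(-1070)) - 1461*(1 + 2*1461) = (1 + 195810) - 1461*(1 + 2922) = 195811 - 1461*2923 = 195811 - 1*4270503 = 195811 - 4270503 = -4074692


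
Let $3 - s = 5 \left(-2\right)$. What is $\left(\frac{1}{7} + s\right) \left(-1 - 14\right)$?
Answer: $- \frac{1380}{7} \approx -197.14$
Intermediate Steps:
$s = 13$ ($s = 3 - 5 \left(-2\right) = 3 - -10 = 3 + 10 = 13$)
$\left(\frac{1}{7} + s\right) \left(-1 - 14\right) = \left(\frac{1}{7} + 13\right) \left(-1 - 14\right) = \left(\frac{1}{7} + 13\right) \left(-15\right) = \frac{92}{7} \left(-15\right) = - \frac{1380}{7}$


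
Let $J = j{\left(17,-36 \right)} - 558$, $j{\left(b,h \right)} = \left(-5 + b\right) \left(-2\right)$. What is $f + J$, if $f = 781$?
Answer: $199$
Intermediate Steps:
$j{\left(b,h \right)} = 10 - 2 b$
$J = -582$ ($J = \left(10 - 34\right) - 558 = -24 - 558 = -582$)
$f + J = 781 - 582 = 199$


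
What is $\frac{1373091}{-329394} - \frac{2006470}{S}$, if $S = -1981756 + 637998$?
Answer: $- \frac{15181831241}{5674690034} \approx -2.6754$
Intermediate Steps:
$S = -1343758$
$\frac{1373091}{-329394} - \frac{2006470}{S} = \frac{1373091}{-329394} - \frac{2006470}{-1343758} = 1373091 \left(- \frac{1}{329394}\right) - - \frac{1003235}{671879} = - \frac{457697}{109798} + \frac{1003235}{671879} = - \frac{15181831241}{5674690034}$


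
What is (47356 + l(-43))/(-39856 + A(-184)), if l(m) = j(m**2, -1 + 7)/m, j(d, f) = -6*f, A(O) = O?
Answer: -254543/215215 ≈ -1.1827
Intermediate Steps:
l(m) = -36/m (l(m) = (-6*(-1 + 7))/m = (-6*6)/m = -36/m)
(47356 + l(-43))/(-39856 + A(-184)) = (47356 - 36/(-43))/(-39856 - 184) = (47356 - 36*(-1/43))/(-40040) = (47356 + 36/43)*(-1/40040) = (2036344/43)*(-1/40040) = -254543/215215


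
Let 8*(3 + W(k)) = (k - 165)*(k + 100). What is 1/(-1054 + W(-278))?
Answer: 4/35199 ≈ 0.00011364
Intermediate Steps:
W(k) = -3 + (-165 + k)*(100 + k)/8 (W(k) = -3 + ((k - 165)*(k + 100))/8 = -3 + ((-165 + k)*(100 + k))/8 = -3 + (-165 + k)*(100 + k)/8)
1/(-1054 + W(-278)) = 1/(-1054 + (-4131/2 - 65/8*(-278) + (1/8)*(-278)**2)) = 1/(-1054 + (-4131/2 + 9035/4 + (1/8)*77284)) = 1/(-1054 + (-4131/2 + 9035/4 + 19321/2)) = 1/(-1054 + 39415/4) = 1/(35199/4) = 4/35199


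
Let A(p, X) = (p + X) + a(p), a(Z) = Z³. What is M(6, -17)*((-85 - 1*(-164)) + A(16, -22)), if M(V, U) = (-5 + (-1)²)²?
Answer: 66704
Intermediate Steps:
M(V, U) = 16 (M(V, U) = (-5 + 1)² = (-4)² = 16)
A(p, X) = X + p + p³ (A(p, X) = (p + X) + p³ = (X + p) + p³ = X + p + p³)
M(6, -17)*((-85 - 1*(-164)) + A(16, -22)) = 16*((-85 - 1*(-164)) + (-22 + 16 + 16³)) = 16*((-85 + 164) + (-22 + 16 + 4096)) = 16*(79 + 4090) = 16*4169 = 66704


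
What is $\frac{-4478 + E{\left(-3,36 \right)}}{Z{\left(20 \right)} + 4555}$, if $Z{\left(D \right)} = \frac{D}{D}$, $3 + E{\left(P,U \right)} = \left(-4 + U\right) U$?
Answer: $- \frac{3329}{4556} \approx -0.73068$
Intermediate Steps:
$E{\left(P,U \right)} = -3 + U \left(-4 + U\right)$ ($E{\left(P,U \right)} = -3 + \left(-4 + U\right) U = -3 + U \left(-4 + U\right)$)
$Z{\left(D \right)} = 1$
$\frac{-4478 + E{\left(-3,36 \right)}}{Z{\left(20 \right)} + 4555} = \frac{-4478 - \left(147 - 1296\right)}{1 + 4555} = \frac{-4478 - -1149}{4556} = \left(-4478 + 1149\right) \frac{1}{4556} = \left(-3329\right) \frac{1}{4556} = - \frac{3329}{4556}$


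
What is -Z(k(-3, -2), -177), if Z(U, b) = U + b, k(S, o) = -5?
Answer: 182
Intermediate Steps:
-Z(k(-3, -2), -177) = -(-5 - 177) = -1*(-182) = 182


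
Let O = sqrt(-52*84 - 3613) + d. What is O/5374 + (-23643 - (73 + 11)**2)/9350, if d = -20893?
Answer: -90081494/12561725 + I*sqrt(7981)/5374 ≈ -7.1711 + 0.016624*I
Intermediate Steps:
O = -20893 + I*sqrt(7981) (O = sqrt(-52*84 - 3613) - 20893 = sqrt(-4368 - 3613) - 20893 = sqrt(-7981) - 20893 = I*sqrt(7981) - 20893 = -20893 + I*sqrt(7981) ≈ -20893.0 + 89.336*I)
O/5374 + (-23643 - (73 + 11)**2)/9350 = (-20893 + I*sqrt(7981))/5374 + (-23643 - (73 + 11)**2)/9350 = (-20893 + I*sqrt(7981))*(1/5374) + (-23643 - 1*84**2)*(1/9350) = (-20893/5374 + I*sqrt(7981)/5374) + (-23643 - 1*7056)*(1/9350) = (-20893/5374 + I*sqrt(7981)/5374) + (-23643 - 7056)*(1/9350) = (-20893/5374 + I*sqrt(7981)/5374) - 30699*1/9350 = (-20893/5374 + I*sqrt(7981)/5374) - 30699/9350 = -90081494/12561725 + I*sqrt(7981)/5374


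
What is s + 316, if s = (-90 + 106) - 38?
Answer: 294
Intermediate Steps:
s = -22 (s = 16 - 38 = -22)
s + 316 = -22 + 316 = 294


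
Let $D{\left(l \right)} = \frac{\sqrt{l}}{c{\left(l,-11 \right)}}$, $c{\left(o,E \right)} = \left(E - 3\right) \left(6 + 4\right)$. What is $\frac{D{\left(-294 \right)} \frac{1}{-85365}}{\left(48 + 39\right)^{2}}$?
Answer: $\frac{i \sqrt{6}}{12922553700} \approx 1.8955 \cdot 10^{-10} i$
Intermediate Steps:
$c{\left(o,E \right)} = -30 + 10 E$ ($c{\left(o,E \right)} = \left(-3 + E\right) 10 = -30 + 10 E$)
$D{\left(l \right)} = - \frac{\sqrt{l}}{140}$ ($D{\left(l \right)} = \frac{\sqrt{l}}{-30 + 10 \left(-11\right)} = \frac{\sqrt{l}}{-30 - 110} = \frac{\sqrt{l}}{-140} = - \frac{\sqrt{l}}{140}$)
$\frac{D{\left(-294 \right)} \frac{1}{-85365}}{\left(48 + 39\right)^{2}} = \frac{- \frac{\sqrt{-294}}{140} \frac{1}{-85365}}{\left(48 + 39\right)^{2}} = \frac{- \frac{7 i \sqrt{6}}{140} \left(- \frac{1}{85365}\right)}{87^{2}} = \frac{- \frac{i \sqrt{6}}{20} \left(- \frac{1}{85365}\right)}{7569} = \frac{i \sqrt{6}}{1707300} \cdot \frac{1}{7569} = \frac{i \sqrt{6}}{12922553700}$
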